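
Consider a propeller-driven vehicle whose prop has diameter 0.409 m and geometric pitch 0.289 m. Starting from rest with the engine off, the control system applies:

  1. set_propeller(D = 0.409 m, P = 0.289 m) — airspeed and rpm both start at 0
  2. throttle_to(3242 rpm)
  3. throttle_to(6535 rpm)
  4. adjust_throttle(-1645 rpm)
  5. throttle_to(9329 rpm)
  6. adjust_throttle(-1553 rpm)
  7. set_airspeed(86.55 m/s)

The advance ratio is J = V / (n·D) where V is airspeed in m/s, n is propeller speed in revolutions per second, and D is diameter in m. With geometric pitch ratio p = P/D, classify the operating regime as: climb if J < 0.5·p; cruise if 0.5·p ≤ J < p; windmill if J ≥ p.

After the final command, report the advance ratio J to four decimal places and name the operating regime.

set_propeller: D = 0.409 m, P = 0.289 m (p = P/D = 0.706601); state ← (V=0, rpm=0)
throttle_to(3242): rpm ← 3242
throttle_to(6535): rpm ← 6535
adjust_throttle(-1645): rpm ← 6535 -1645 = 4890
throttle_to(9329): rpm ← 9329
adjust_throttle(-1553): rpm ← 9329 -1553 = 7776
set_airspeed(86.55): V ← 86.55 m/s
final state: V = 86.55 m/s, rpm = 7776 → n = rpm/60 = 129.600000 rev/s
J = V / (n·D) = 86.55 / (129.600000 × 0.409) = 1.632822
regime bands: climb J<0.3533 | cruise [0.3533, 0.7066) | windmill J≥0.7066
J = 1.6328 → windmill

J = 1.6328, regime = windmill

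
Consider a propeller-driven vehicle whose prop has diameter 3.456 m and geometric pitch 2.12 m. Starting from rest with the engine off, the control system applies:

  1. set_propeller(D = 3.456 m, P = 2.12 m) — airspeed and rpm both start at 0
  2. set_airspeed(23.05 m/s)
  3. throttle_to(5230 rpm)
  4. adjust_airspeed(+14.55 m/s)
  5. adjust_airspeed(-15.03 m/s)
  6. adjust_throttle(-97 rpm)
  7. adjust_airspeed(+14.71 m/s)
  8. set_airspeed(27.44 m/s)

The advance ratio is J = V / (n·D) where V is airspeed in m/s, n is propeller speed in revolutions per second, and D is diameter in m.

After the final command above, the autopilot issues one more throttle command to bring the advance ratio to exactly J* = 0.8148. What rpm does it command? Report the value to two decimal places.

rpm = 584.67

set_propeller: D = 3.456 m, P = 2.12 m (p = P/D = 0.613426); state ← (V=0, rpm=0)
set_airspeed(23.05): V ← 23.05 m/s
throttle_to(5230): rpm ← 5230
adjust_airspeed(+14.55): V ← 23.05 +14.55 = 37.6 m/s
adjust_airspeed(-15.03): V ← 37.6 -15.03 = 22.57 m/s
adjust_throttle(-97): rpm ← 5230 -97 = 5133
adjust_airspeed(+14.71): V ← 22.57 +14.71 = 37.28 m/s
set_airspeed(27.44): V ← 27.44 m/s
final state: V = 27.44 m/s, rpm = 5133 → n = rpm/60 = 85.550000 rev/s
target J* = 0.8148; solve J* = V/(n·D) for n: n = V/(J*·D) = 27.44/(0.8148 × 3.456) = 9.744495 rev/s
rpm = 60·n = 584.669721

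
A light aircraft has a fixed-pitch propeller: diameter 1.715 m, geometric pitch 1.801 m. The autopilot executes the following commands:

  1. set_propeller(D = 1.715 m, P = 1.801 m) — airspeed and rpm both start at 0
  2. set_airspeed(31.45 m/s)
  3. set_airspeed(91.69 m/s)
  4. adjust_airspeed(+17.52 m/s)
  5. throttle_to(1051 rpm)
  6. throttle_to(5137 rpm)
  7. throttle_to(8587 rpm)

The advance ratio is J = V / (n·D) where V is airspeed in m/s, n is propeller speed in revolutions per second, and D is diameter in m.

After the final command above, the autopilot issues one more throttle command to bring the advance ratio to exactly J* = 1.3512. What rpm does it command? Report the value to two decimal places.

set_propeller: D = 1.715 m, P = 1.801 m (p = P/D = 1.050146); state ← (V=0, rpm=0)
set_airspeed(31.45): V ← 31.45 m/s
set_airspeed(91.69): V ← 91.69 m/s
adjust_airspeed(+17.52): V ← 91.69 +17.52 = 109.21 m/s
throttle_to(1051): rpm ← 1051
throttle_to(5137): rpm ← 5137
throttle_to(8587): rpm ← 8587
final state: V = 109.21 m/s, rpm = 8587 → n = rpm/60 = 143.116667 rev/s
target J* = 1.3512; solve J* = V/(n·D) for n: n = V/(J*·D) = 109.21/(1.3512 × 1.715) = 47.127961 rev/s
rpm = 60·n = 2827.677633

rpm = 2827.68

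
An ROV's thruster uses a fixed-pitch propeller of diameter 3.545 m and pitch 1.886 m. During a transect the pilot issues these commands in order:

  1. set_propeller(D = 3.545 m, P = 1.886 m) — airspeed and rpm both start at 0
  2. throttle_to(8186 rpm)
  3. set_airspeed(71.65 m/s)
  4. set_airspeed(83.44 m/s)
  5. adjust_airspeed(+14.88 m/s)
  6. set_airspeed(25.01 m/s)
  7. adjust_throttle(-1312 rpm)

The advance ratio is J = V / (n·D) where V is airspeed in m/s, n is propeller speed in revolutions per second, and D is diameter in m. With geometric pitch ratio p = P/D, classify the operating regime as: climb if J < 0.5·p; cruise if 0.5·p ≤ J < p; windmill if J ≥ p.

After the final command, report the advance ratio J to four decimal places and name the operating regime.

J = 0.0616, regime = climb

set_propeller: D = 3.545 m, P = 1.886 m (p = P/D = 0.532017); state ← (V=0, rpm=0)
throttle_to(8186): rpm ← 8186
set_airspeed(71.65): V ← 71.65 m/s
set_airspeed(83.44): V ← 83.44 m/s
adjust_airspeed(+14.88): V ← 83.44 +14.88 = 98.32 m/s
set_airspeed(25.01): V ← 25.01 m/s
adjust_throttle(-1312): rpm ← 8186 -1312 = 6874
final state: V = 25.01 m/s, rpm = 6874 → n = rpm/60 = 114.566667 rev/s
J = V / (n·D) = 25.01 / (114.566667 × 3.545) = 0.061580
regime bands: climb J<0.2660 | cruise [0.2660, 0.5320) | windmill J≥0.5320
J = 0.0616 → climb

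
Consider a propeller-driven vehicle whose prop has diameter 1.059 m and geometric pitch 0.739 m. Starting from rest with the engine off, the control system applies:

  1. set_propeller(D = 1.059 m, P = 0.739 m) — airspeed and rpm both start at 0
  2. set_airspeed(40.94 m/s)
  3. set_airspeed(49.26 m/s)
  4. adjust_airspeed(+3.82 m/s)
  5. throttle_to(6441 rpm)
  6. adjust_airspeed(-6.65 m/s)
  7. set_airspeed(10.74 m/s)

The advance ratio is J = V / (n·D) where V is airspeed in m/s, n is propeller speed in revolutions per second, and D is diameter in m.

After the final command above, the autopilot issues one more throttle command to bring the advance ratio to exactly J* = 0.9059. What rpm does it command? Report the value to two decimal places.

rpm = 671.71

set_propeller: D = 1.059 m, P = 0.739 m (p = P/D = 0.697828); state ← (V=0, rpm=0)
set_airspeed(40.94): V ← 40.94 m/s
set_airspeed(49.26): V ← 49.26 m/s
adjust_airspeed(+3.82): V ← 49.26 +3.82 = 53.08 m/s
throttle_to(6441): rpm ← 6441
adjust_airspeed(-6.65): V ← 53.08 -6.65 = 46.43 m/s
set_airspeed(10.74): V ← 10.74 m/s
final state: V = 10.74 m/s, rpm = 6441 → n = rpm/60 = 107.350000 rev/s
target J* = 0.9059; solve J* = V/(n·D) for n: n = V/(J*·D) = 10.74/(0.9059 × 1.059) = 11.195102 rev/s
rpm = 60·n = 671.706130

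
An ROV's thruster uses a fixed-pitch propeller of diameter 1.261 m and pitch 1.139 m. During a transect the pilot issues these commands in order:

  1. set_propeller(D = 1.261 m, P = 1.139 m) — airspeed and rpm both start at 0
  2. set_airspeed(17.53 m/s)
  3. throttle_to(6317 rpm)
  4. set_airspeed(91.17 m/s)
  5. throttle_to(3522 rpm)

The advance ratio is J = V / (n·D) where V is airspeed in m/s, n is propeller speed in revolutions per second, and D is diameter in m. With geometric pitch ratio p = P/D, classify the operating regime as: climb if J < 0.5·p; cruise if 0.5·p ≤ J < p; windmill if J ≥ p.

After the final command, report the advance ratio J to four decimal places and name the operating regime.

set_propeller: D = 1.261 m, P = 1.139 m (p = P/D = 0.903251); state ← (V=0, rpm=0)
set_airspeed(17.53): V ← 17.53 m/s
throttle_to(6317): rpm ← 6317
set_airspeed(91.17): V ← 91.17 m/s
throttle_to(3522): rpm ← 3522
final state: V = 91.17 m/s, rpm = 3522 → n = rpm/60 = 58.700000 rev/s
J = V / (n·D) = 91.17 / (58.700000 × 1.261) = 1.231682
regime bands: climb J<0.4516 | cruise [0.4516, 0.9033) | windmill J≥0.9033
J = 1.2317 → windmill

J = 1.2317, regime = windmill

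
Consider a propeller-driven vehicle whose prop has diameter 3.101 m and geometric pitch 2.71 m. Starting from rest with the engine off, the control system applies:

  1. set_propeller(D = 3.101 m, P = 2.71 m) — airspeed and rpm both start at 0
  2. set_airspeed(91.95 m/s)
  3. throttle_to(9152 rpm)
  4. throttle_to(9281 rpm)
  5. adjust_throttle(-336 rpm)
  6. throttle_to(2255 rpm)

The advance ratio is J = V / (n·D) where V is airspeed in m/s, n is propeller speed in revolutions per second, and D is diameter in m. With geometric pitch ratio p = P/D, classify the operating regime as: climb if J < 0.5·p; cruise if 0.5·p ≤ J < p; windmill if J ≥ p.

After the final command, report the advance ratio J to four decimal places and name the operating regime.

J = 0.7890, regime = cruise

set_propeller: D = 3.101 m, P = 2.71 m (p = P/D = 0.873912); state ← (V=0, rpm=0)
set_airspeed(91.95): V ← 91.95 m/s
throttle_to(9152): rpm ← 9152
throttle_to(9281): rpm ← 9281
adjust_throttle(-336): rpm ← 9281 -336 = 8945
throttle_to(2255): rpm ← 2255
final state: V = 91.95 m/s, rpm = 2255 → n = rpm/60 = 37.583333 rev/s
J = V / (n·D) = 91.95 / (37.583333 × 3.101) = 0.788959
regime bands: climb J<0.4370 | cruise [0.4370, 0.8739) | windmill J≥0.8739
J = 0.7890 → cruise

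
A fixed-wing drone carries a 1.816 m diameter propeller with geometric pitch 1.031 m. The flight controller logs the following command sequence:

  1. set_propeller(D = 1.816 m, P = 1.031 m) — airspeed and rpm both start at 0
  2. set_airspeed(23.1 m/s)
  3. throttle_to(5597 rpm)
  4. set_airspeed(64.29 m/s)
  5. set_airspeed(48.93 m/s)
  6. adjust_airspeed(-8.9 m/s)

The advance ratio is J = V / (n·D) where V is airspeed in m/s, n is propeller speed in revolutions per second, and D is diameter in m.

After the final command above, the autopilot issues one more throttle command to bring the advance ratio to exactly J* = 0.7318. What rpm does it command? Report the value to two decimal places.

set_propeller: D = 1.816 m, P = 1.031 m (p = P/D = 0.567731); state ← (V=0, rpm=0)
set_airspeed(23.1): V ← 23.1 m/s
throttle_to(5597): rpm ← 5597
set_airspeed(64.29): V ← 64.29 m/s
set_airspeed(48.93): V ← 48.93 m/s
adjust_airspeed(-8.9): V ← 48.93 -8.9 = 40.03 m/s
final state: V = 40.03 m/s, rpm = 5597 → n = rpm/60 = 93.283333 rev/s
target J* = 0.7318; solve J* = V/(n·D) for n: n = V/(J*·D) = 40.03/(0.7318 × 1.816) = 30.121552 rev/s
rpm = 60·n = 1807.293103

rpm = 1807.29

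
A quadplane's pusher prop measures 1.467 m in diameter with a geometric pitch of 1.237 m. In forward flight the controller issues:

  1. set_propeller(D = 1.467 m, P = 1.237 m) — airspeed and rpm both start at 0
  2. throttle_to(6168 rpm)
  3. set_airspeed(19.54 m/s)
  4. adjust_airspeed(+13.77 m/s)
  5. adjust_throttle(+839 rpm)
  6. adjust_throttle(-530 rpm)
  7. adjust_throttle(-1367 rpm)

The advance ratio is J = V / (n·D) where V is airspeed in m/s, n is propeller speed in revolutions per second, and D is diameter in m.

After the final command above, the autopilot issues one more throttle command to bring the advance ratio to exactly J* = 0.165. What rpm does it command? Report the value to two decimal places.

set_propeller: D = 1.467 m, P = 1.237 m (p = P/D = 0.843217); state ← (V=0, rpm=0)
throttle_to(6168): rpm ← 6168
set_airspeed(19.54): V ← 19.54 m/s
adjust_airspeed(+13.77): V ← 19.54 +13.77 = 33.31 m/s
adjust_throttle(+839): rpm ← 6168 +839 = 7007
adjust_throttle(-530): rpm ← 7007 -530 = 6477
adjust_throttle(-1367): rpm ← 6477 -1367 = 5110
final state: V = 33.31 m/s, rpm = 5110 → n = rpm/60 = 85.166667 rev/s
target J* = 0.165; solve J* = V/(n·D) for n: n = V/(J*·D) = 33.31/(0.165 × 1.467) = 137.613352 rev/s
rpm = 60·n = 8256.801140

rpm = 8256.80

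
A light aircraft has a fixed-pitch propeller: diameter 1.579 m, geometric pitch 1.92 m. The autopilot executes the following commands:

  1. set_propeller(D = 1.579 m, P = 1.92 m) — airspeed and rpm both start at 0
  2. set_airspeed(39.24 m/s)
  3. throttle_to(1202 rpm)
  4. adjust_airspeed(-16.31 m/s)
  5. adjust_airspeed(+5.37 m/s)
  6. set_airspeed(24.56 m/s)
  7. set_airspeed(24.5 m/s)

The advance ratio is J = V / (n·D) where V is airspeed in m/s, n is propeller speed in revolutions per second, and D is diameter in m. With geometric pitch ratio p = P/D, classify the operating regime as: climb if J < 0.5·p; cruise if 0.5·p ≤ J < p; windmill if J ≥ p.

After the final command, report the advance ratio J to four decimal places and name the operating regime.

set_propeller: D = 1.579 m, P = 1.92 m (p = P/D = 1.215959); state ← (V=0, rpm=0)
set_airspeed(39.24): V ← 39.24 m/s
throttle_to(1202): rpm ← 1202
adjust_airspeed(-16.31): V ← 39.24 -16.31 = 22.93 m/s
adjust_airspeed(+5.37): V ← 22.93 +5.37 = 28.3 m/s
set_airspeed(24.56): V ← 24.56 m/s
set_airspeed(24.5): V ← 24.5 m/s
final state: V = 24.5 m/s, rpm = 1202 → n = rpm/60 = 20.033333 rev/s
J = V / (n·D) = 24.5 / (20.033333 × 1.579) = 0.774517
regime bands: climb J<0.6080 | cruise [0.6080, 1.2160) | windmill J≥1.2160
J = 0.7745 → cruise

J = 0.7745, regime = cruise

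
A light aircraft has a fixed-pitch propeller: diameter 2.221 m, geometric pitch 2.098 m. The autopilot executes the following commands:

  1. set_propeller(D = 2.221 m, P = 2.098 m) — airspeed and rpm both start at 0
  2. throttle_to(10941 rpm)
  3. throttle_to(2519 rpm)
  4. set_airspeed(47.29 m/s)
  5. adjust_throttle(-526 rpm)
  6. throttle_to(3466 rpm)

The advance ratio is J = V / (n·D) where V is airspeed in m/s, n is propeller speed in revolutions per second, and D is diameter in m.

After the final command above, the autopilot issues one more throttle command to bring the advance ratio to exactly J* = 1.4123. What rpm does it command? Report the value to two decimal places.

set_propeller: D = 2.221 m, P = 2.098 m (p = P/D = 0.944620); state ← (V=0, rpm=0)
throttle_to(10941): rpm ← 10941
throttle_to(2519): rpm ← 2519
set_airspeed(47.29): V ← 47.29 m/s
adjust_throttle(-526): rpm ← 2519 -526 = 1993
throttle_to(3466): rpm ← 3466
final state: V = 47.29 m/s, rpm = 3466 → n = rpm/60 = 57.766667 rev/s
target J* = 1.4123; solve J* = V/(n·D) for n: n = V/(J*·D) = 47.29/(1.4123 × 2.221) = 15.076266 rev/s
rpm = 60·n = 904.575970

rpm = 904.58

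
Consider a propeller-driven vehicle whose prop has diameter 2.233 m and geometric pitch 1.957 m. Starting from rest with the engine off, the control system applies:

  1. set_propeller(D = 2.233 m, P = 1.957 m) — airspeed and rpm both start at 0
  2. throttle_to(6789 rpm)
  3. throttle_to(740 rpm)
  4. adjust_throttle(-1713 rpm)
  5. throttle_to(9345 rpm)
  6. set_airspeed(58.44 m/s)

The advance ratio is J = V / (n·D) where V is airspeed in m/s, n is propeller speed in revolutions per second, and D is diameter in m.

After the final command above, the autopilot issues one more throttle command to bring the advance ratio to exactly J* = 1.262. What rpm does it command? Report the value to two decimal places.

rpm = 1244.27

set_propeller: D = 2.233 m, P = 1.957 m (p = P/D = 0.876399); state ← (V=0, rpm=0)
throttle_to(6789): rpm ← 6789
throttle_to(740): rpm ← 740
adjust_throttle(-1713): rpm ← 740 -1713 = -973
throttle_to(9345): rpm ← 9345
set_airspeed(58.44): V ← 58.44 m/s
final state: V = 58.44 m/s, rpm = 9345 → n = rpm/60 = 155.750000 rev/s
target J* = 1.262; solve J* = V/(n·D) for n: n = V/(J*·D) = 58.44/(1.262 × 2.233) = 20.737774 rev/s
rpm = 60·n = 1244.266417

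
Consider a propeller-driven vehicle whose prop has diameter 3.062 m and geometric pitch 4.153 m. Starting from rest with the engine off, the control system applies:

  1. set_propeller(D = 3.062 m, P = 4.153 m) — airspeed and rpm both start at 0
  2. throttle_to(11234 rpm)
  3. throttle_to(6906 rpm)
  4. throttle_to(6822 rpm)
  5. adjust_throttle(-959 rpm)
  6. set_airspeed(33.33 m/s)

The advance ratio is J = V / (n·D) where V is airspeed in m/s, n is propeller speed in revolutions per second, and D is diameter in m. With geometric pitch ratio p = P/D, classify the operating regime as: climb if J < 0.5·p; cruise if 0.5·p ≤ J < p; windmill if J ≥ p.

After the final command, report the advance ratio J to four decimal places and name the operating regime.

set_propeller: D = 3.062 m, P = 4.153 m (p = P/D = 1.356303); state ← (V=0, rpm=0)
throttle_to(11234): rpm ← 11234
throttle_to(6906): rpm ← 6906
throttle_to(6822): rpm ← 6822
adjust_throttle(-959): rpm ← 6822 -959 = 5863
set_airspeed(33.33): V ← 33.33 m/s
final state: V = 33.33 m/s, rpm = 5863 → n = rpm/60 = 97.716667 rev/s
J = V / (n·D) = 33.33 / (97.716667 × 3.062) = 0.111394
regime bands: climb J<0.6782 | cruise [0.6782, 1.3563) | windmill J≥1.3563
J = 0.1114 → climb

J = 0.1114, regime = climb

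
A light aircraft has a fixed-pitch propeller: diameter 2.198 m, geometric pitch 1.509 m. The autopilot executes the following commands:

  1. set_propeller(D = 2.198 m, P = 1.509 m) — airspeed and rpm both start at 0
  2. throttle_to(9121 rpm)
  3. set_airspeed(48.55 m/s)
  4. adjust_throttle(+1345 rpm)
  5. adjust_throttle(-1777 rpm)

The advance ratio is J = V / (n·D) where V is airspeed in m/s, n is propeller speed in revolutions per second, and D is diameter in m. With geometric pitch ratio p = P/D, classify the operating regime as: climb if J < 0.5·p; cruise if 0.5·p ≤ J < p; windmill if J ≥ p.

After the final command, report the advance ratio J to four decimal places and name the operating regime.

set_propeller: D = 2.198 m, P = 1.509 m (p = P/D = 0.686533); state ← (V=0, rpm=0)
throttle_to(9121): rpm ← 9121
set_airspeed(48.55): V ← 48.55 m/s
adjust_throttle(+1345): rpm ← 9121 +1345 = 10466
adjust_throttle(-1777): rpm ← 10466 -1777 = 8689
final state: V = 48.55 m/s, rpm = 8689 → n = rpm/60 = 144.816667 rev/s
J = V / (n·D) = 48.55 / (144.816667 × 2.198) = 0.152526
regime bands: climb J<0.3433 | cruise [0.3433, 0.6865) | windmill J≥0.6865
J = 0.1525 → climb

J = 0.1525, regime = climb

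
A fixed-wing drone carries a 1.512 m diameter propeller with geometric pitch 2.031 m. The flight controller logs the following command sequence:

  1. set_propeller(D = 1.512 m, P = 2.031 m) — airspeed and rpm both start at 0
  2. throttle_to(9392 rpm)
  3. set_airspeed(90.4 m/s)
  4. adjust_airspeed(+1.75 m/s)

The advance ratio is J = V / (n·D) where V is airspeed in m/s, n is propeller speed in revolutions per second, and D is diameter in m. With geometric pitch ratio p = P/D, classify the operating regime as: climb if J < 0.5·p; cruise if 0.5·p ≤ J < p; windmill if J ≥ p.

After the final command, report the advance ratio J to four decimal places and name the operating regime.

set_propeller: D = 1.512 m, P = 2.031 m (p = P/D = 1.343254); state ← (V=0, rpm=0)
throttle_to(9392): rpm ← 9392
set_airspeed(90.4): V ← 90.4 m/s
adjust_airspeed(+1.75): V ← 90.4 +1.75 = 92.15 m/s
final state: V = 92.15 m/s, rpm = 9392 → n = rpm/60 = 156.533333 rev/s
J = V / (n·D) = 92.15 / (156.533333 × 1.512) = 0.389347
regime bands: climb J<0.6716 | cruise [0.6716, 1.3433) | windmill J≥1.3433
J = 0.3893 → climb

J = 0.3893, regime = climb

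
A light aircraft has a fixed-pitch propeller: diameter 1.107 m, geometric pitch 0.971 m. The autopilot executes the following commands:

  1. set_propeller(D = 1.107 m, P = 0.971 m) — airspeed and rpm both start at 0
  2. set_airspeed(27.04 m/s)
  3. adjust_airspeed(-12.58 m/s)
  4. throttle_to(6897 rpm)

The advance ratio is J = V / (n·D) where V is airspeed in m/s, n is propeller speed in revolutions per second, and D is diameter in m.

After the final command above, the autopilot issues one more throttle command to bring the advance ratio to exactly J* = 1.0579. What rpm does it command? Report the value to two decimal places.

rpm = 740.84

set_propeller: D = 1.107 m, P = 0.971 m (p = P/D = 0.877145); state ← (V=0, rpm=0)
set_airspeed(27.04): V ← 27.04 m/s
adjust_airspeed(-12.58): V ← 27.04 -12.58 = 14.46 m/s
throttle_to(6897): rpm ← 6897
final state: V = 14.46 m/s, rpm = 6897 → n = rpm/60 = 114.950000 rev/s
target J* = 1.0579; solve J* = V/(n·D) for n: n = V/(J*·D) = 14.46/(1.0579 × 1.107) = 12.347415 rev/s
rpm = 60·n = 740.844917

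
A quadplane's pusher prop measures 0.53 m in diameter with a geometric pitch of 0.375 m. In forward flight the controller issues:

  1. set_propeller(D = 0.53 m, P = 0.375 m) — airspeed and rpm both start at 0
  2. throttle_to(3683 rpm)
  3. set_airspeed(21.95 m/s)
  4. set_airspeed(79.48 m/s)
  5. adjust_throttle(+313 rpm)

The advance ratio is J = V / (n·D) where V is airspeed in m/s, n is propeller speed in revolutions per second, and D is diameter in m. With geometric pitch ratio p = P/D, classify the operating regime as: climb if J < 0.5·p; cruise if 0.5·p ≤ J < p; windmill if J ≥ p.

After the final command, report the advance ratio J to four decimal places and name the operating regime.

set_propeller: D = 0.53 m, P = 0.375 m (p = P/D = 0.707547); state ← (V=0, rpm=0)
throttle_to(3683): rpm ← 3683
set_airspeed(21.95): V ← 21.95 m/s
set_airspeed(79.48): V ← 79.48 m/s
adjust_throttle(+313): rpm ← 3683 +313 = 3996
final state: V = 79.48 m/s, rpm = 3996 → n = rpm/60 = 66.600000 rev/s
J = V / (n·D) = 79.48 / (66.600000 × 0.53) = 2.251686
regime bands: climb J<0.3538 | cruise [0.3538, 0.7075) | windmill J≥0.7075
J = 2.2517 → windmill

J = 2.2517, regime = windmill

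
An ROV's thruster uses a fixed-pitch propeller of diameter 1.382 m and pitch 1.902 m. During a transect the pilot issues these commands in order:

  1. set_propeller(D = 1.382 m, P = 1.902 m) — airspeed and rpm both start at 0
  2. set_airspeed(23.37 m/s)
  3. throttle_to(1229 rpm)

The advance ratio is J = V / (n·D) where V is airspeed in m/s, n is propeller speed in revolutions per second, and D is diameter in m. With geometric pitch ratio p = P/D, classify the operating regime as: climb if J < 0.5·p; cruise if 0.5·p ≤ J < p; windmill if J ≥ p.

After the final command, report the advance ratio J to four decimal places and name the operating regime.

set_propeller: D = 1.382 m, P = 1.902 m (p = P/D = 1.376266); state ← (V=0, rpm=0)
set_airspeed(23.37): V ← 23.37 m/s
throttle_to(1229): rpm ← 1229
final state: V = 23.37 m/s, rpm = 1229 → n = rpm/60 = 20.483333 rev/s
J = V / (n·D) = 23.37 / (20.483333 × 1.382) = 0.825563
regime bands: climb J<0.6881 | cruise [0.6881, 1.3763) | windmill J≥1.3763
J = 0.8256 → cruise

J = 0.8256, regime = cruise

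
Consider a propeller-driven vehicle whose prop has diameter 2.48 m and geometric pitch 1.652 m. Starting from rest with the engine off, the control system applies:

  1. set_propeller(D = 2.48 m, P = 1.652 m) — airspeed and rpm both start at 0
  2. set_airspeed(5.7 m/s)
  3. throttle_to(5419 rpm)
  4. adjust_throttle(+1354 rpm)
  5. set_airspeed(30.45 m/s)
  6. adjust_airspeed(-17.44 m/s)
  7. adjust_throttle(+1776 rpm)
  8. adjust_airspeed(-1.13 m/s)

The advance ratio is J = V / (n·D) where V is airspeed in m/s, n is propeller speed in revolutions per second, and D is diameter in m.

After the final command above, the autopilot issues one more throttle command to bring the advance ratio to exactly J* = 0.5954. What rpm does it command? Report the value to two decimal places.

set_propeller: D = 2.48 m, P = 1.652 m (p = P/D = 0.666129); state ← (V=0, rpm=0)
set_airspeed(5.7): V ← 5.7 m/s
throttle_to(5419): rpm ← 5419
adjust_throttle(+1354): rpm ← 5419 +1354 = 6773
set_airspeed(30.45): V ← 30.45 m/s
adjust_airspeed(-17.44): V ← 30.45 -17.44 = 13.01 m/s
adjust_throttle(+1776): rpm ← 6773 +1776 = 8549
adjust_airspeed(-1.13): V ← 13.01 -1.13 = 11.88 m/s
final state: V = 11.88 m/s, rpm = 8549 → n = rpm/60 = 142.483333 rev/s
target J* = 0.5954; solve J* = V/(n·D) for n: n = V/(J*·D) = 11.88/(0.5954 × 2.48) = 8.045554 rev/s
rpm = 60·n = 482.733213

rpm = 482.73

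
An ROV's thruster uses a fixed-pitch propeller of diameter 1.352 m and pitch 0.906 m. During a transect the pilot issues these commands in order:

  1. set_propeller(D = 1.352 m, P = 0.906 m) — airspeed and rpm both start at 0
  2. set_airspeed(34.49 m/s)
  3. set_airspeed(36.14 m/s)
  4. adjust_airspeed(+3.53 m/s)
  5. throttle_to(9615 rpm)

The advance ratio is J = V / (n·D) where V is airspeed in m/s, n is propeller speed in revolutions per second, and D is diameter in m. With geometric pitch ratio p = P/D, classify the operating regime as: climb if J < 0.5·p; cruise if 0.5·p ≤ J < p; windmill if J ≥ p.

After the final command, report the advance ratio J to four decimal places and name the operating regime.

J = 0.1831, regime = climb

set_propeller: D = 1.352 m, P = 0.906 m (p = P/D = 0.670118); state ← (V=0, rpm=0)
set_airspeed(34.49): V ← 34.49 m/s
set_airspeed(36.14): V ← 36.14 m/s
adjust_airspeed(+3.53): V ← 36.14 +3.53 = 39.67 m/s
throttle_to(9615): rpm ← 9615
final state: V = 39.67 m/s, rpm = 9615 → n = rpm/60 = 160.250000 rev/s
J = V / (n·D) = 39.67 / (160.250000 × 1.352) = 0.183100
regime bands: climb J<0.3351 | cruise [0.3351, 0.6701) | windmill J≥0.6701
J = 0.1831 → climb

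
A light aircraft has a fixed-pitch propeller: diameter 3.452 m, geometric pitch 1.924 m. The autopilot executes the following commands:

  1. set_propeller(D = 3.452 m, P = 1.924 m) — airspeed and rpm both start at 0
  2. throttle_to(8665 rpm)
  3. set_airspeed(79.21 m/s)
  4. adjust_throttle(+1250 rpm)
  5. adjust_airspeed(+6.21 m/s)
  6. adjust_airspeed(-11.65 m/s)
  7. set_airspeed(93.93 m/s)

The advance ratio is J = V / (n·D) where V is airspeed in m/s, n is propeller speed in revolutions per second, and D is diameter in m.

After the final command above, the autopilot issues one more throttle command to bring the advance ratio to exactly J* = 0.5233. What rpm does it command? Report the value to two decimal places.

rpm = 3119.85

set_propeller: D = 3.452 m, P = 1.924 m (p = P/D = 0.557358); state ← (V=0, rpm=0)
throttle_to(8665): rpm ← 8665
set_airspeed(79.21): V ← 79.21 m/s
adjust_throttle(+1250): rpm ← 8665 +1250 = 9915
adjust_airspeed(+6.21): V ← 79.21 +6.21 = 85.42 m/s
adjust_airspeed(-11.65): V ← 85.42 -11.65 = 73.77 m/s
set_airspeed(93.93): V ← 93.93 m/s
final state: V = 93.93 m/s, rpm = 9915 → n = rpm/60 = 165.250000 rev/s
target J* = 0.5233; solve J* = V/(n·D) for n: n = V/(J*·D) = 93.93/(0.5233 × 3.452) = 51.997540 rev/s
rpm = 60·n = 3119.852421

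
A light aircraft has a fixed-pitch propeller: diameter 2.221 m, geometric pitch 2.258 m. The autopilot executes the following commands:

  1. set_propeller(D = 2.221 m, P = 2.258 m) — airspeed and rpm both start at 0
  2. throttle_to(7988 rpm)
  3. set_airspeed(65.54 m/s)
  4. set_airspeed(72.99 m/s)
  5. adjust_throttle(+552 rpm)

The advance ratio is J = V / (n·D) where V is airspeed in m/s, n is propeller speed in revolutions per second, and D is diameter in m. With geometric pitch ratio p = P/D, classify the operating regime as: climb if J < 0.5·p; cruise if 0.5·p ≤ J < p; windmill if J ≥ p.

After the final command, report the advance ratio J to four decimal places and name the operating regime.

set_propeller: D = 2.221 m, P = 2.258 m (p = P/D = 1.016659); state ← (V=0, rpm=0)
throttle_to(7988): rpm ← 7988
set_airspeed(65.54): V ← 65.54 m/s
set_airspeed(72.99): V ← 72.99 m/s
adjust_throttle(+552): rpm ← 7988 +552 = 8540
final state: V = 72.99 m/s, rpm = 8540 → n = rpm/60 = 142.333333 rev/s
J = V / (n·D) = 72.99 / (142.333333 × 2.221) = 0.230892
regime bands: climb J<0.5083 | cruise [0.5083, 1.0167) | windmill J≥1.0167
J = 0.2309 → climb

J = 0.2309, regime = climb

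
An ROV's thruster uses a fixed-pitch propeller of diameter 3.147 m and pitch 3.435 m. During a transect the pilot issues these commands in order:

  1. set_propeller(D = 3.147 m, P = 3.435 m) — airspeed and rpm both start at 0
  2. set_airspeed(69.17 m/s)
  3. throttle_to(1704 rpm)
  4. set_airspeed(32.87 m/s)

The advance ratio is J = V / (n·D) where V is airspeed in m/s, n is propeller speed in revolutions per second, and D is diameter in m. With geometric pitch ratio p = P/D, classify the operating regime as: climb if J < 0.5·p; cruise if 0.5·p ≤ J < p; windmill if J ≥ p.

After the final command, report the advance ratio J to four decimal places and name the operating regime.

set_propeller: D = 3.147 m, P = 3.435 m (p = P/D = 1.091516); state ← (V=0, rpm=0)
set_airspeed(69.17): V ← 69.17 m/s
throttle_to(1704): rpm ← 1704
set_airspeed(32.87): V ← 32.87 m/s
final state: V = 32.87 m/s, rpm = 1704 → n = rpm/60 = 28.400000 rev/s
J = V / (n·D) = 32.87 / (28.400000 × 3.147) = 0.367777
regime bands: climb J<0.5458 | cruise [0.5458, 1.0915) | windmill J≥1.0915
J = 0.3678 → climb

J = 0.3678, regime = climb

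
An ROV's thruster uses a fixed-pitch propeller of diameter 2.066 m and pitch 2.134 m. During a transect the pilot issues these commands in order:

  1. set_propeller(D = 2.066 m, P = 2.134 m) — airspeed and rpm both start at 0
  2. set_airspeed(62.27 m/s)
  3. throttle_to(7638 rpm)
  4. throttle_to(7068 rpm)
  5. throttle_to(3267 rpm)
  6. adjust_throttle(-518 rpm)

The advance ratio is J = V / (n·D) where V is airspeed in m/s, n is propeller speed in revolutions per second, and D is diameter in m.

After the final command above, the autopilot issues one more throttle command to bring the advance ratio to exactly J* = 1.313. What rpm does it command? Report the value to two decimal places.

rpm = 1377.32

set_propeller: D = 2.066 m, P = 2.134 m (p = P/D = 1.032914); state ← (V=0, rpm=0)
set_airspeed(62.27): V ← 62.27 m/s
throttle_to(7638): rpm ← 7638
throttle_to(7068): rpm ← 7068
throttle_to(3267): rpm ← 3267
adjust_throttle(-518): rpm ← 3267 -518 = 2749
final state: V = 62.27 m/s, rpm = 2749 → n = rpm/60 = 45.816667 rev/s
target J* = 1.313; solve J* = V/(n·D) for n: n = V/(J*·D) = 62.27/(1.313 × 2.066) = 22.955345 rev/s
rpm = 60·n = 1377.320694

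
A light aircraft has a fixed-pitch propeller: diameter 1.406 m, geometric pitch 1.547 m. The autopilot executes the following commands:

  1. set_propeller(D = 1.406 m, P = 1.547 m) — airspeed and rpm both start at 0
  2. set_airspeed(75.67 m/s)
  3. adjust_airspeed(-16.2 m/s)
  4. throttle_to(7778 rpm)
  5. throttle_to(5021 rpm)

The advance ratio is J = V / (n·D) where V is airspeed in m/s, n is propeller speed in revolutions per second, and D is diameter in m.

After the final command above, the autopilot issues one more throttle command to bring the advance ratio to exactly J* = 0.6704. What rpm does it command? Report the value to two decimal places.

rpm = 3785.56

set_propeller: D = 1.406 m, P = 1.547 m (p = P/D = 1.100284); state ← (V=0, rpm=0)
set_airspeed(75.67): V ← 75.67 m/s
adjust_airspeed(-16.2): V ← 75.67 -16.2 = 59.47 m/s
throttle_to(7778): rpm ← 7778
throttle_to(5021): rpm ← 5021
final state: V = 59.47 m/s, rpm = 5021 → n = rpm/60 = 83.683333 rev/s
target J* = 0.6704; solve J* = V/(n·D) for n: n = V/(J*·D) = 59.47/(0.6704 × 1.406) = 63.092627 rev/s
rpm = 60·n = 3785.557634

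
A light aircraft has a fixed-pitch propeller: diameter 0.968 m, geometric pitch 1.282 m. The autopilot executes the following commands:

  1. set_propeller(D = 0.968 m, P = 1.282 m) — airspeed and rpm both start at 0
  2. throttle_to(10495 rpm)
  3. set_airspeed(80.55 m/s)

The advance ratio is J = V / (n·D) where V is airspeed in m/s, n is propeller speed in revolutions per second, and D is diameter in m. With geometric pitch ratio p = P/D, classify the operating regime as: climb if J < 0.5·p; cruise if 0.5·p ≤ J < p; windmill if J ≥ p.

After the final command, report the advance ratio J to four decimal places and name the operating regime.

set_propeller: D = 0.968 m, P = 1.282 m (p = P/D = 1.324380); state ← (V=0, rpm=0)
throttle_to(10495): rpm ← 10495
set_airspeed(80.55): V ← 80.55 m/s
final state: V = 80.55 m/s, rpm = 10495 → n = rpm/60 = 174.916667 rev/s
J = V / (n·D) = 80.55 / (174.916667 × 0.968) = 0.475728
regime bands: climb J<0.6622 | cruise [0.6622, 1.3244) | windmill J≥1.3244
J = 0.4757 → climb

J = 0.4757, regime = climb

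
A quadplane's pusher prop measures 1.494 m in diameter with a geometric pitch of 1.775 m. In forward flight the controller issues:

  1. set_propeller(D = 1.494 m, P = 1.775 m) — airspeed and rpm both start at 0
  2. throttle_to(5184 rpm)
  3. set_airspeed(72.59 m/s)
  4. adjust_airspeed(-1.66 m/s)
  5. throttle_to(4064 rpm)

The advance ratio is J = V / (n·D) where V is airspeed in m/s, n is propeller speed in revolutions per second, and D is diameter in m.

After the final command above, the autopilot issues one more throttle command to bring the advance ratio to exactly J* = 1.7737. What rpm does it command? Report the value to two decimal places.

set_propeller: D = 1.494 m, P = 1.775 m (p = P/D = 1.188086); state ← (V=0, rpm=0)
throttle_to(5184): rpm ← 5184
set_airspeed(72.59): V ← 72.59 m/s
adjust_airspeed(-1.66): V ← 72.59 -1.66 = 70.93 m/s
throttle_to(4064): rpm ← 4064
final state: V = 70.93 m/s, rpm = 4064 → n = rpm/60 = 67.733333 rev/s
target J* = 1.7737; solve J* = V/(n·D) for n: n = V/(J*·D) = 70.93/(1.7737 × 1.494) = 26.766969 rev/s
rpm = 60·n = 1606.018141

rpm = 1606.02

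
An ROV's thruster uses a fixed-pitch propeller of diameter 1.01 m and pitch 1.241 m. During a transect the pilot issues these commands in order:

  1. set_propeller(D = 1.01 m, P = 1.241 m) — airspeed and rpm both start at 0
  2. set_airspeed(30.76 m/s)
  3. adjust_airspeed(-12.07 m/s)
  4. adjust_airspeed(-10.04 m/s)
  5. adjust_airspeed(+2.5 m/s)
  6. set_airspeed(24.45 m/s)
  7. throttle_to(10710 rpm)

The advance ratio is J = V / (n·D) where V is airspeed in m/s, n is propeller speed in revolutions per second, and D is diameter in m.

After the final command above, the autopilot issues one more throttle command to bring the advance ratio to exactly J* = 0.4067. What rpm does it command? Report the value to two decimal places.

rpm = 3571.37

set_propeller: D = 1.01 m, P = 1.241 m (p = P/D = 1.228713); state ← (V=0, rpm=0)
set_airspeed(30.76): V ← 30.76 m/s
adjust_airspeed(-12.07): V ← 30.76 -12.07 = 18.69 m/s
adjust_airspeed(-10.04): V ← 18.69 -10.04 = 8.65 m/s
adjust_airspeed(+2.5): V ← 8.65 +2.5 = 11.15 m/s
set_airspeed(24.45): V ← 24.45 m/s
throttle_to(10710): rpm ← 10710
final state: V = 24.45 m/s, rpm = 10710 → n = rpm/60 = 178.500000 rev/s
target J* = 0.4067; solve J* = V/(n·D) for n: n = V/(J*·D) = 24.45/(0.4067 × 1.01) = 59.522795 rev/s
rpm = 60·n = 3571.367710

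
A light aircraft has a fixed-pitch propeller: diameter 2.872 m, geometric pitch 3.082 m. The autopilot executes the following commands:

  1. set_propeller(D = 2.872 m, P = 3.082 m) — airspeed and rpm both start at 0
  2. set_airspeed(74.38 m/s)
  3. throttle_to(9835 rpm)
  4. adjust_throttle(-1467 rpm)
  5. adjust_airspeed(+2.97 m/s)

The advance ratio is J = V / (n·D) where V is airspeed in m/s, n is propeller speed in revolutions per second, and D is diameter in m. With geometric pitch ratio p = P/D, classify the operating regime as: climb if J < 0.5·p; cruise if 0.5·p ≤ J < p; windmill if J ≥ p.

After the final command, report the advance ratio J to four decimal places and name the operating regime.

set_propeller: D = 2.872 m, P = 3.082 m (p = P/D = 1.073120); state ← (V=0, rpm=0)
set_airspeed(74.38): V ← 74.38 m/s
throttle_to(9835): rpm ← 9835
adjust_throttle(-1467): rpm ← 9835 -1467 = 8368
adjust_airspeed(+2.97): V ← 74.38 +2.97 = 77.35 m/s
final state: V = 77.35 m/s, rpm = 8368 → n = rpm/60 = 139.466667 rev/s
J = V / (n·D) = 77.35 / (139.466667 × 2.872) = 0.193110
regime bands: climb J<0.5366 | cruise [0.5366, 1.0731) | windmill J≥1.0731
J = 0.1931 → climb

J = 0.1931, regime = climb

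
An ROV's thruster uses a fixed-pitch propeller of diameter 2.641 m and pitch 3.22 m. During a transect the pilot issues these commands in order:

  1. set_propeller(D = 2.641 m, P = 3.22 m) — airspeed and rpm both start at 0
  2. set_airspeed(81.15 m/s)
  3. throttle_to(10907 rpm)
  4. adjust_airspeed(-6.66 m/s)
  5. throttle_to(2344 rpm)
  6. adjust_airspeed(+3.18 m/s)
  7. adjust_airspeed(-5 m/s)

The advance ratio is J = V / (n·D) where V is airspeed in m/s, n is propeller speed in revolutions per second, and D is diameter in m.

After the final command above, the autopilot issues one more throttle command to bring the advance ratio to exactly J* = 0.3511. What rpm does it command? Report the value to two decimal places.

rpm = 4702.27

set_propeller: D = 2.641 m, P = 3.22 m (p = P/D = 1.219235); state ← (V=0, rpm=0)
set_airspeed(81.15): V ← 81.15 m/s
throttle_to(10907): rpm ← 10907
adjust_airspeed(-6.66): V ← 81.15 -6.66 = 74.49 m/s
throttle_to(2344): rpm ← 2344
adjust_airspeed(+3.18): V ← 74.49 +3.18 = 77.67 m/s
adjust_airspeed(-5): V ← 77.67 -5 = 72.67 m/s
final state: V = 72.67 m/s, rpm = 2344 → n = rpm/60 = 39.066667 rev/s
target J* = 0.3511; solve J* = V/(n·D) for n: n = V/(J*·D) = 72.67/(0.3511 × 2.641) = 78.371098 rev/s
rpm = 60·n = 4702.265860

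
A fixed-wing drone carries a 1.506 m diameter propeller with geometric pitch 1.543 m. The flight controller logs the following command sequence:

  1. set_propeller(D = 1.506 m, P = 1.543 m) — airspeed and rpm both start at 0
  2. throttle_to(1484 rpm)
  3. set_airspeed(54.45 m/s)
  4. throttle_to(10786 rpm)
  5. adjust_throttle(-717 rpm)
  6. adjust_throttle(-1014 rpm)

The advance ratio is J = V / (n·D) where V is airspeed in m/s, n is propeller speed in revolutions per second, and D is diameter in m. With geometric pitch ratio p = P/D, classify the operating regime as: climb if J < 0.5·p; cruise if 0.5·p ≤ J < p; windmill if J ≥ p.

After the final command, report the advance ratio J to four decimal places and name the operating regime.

set_propeller: D = 1.506 m, P = 1.543 m (p = P/D = 1.024568); state ← (V=0, rpm=0)
throttle_to(1484): rpm ← 1484
set_airspeed(54.45): V ← 54.45 m/s
throttle_to(10786): rpm ← 10786
adjust_throttle(-717): rpm ← 10786 -717 = 10069
adjust_throttle(-1014): rpm ← 10069 -1014 = 9055
final state: V = 54.45 m/s, rpm = 9055 → n = rpm/60 = 150.916667 rev/s
J = V / (n·D) = 54.45 / (150.916667 × 1.506) = 0.239572
regime bands: climb J<0.5123 | cruise [0.5123, 1.0246) | windmill J≥1.0246
J = 0.2396 → climb

J = 0.2396, regime = climb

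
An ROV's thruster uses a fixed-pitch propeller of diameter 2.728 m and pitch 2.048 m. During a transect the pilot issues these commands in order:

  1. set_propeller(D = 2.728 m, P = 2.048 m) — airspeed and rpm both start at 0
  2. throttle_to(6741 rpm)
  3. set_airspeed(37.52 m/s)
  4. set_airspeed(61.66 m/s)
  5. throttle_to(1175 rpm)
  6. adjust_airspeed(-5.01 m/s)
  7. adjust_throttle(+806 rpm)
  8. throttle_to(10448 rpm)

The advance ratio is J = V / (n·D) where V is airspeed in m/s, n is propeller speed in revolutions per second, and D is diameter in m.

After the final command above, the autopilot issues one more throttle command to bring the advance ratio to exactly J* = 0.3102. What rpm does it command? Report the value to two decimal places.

rpm = 4016.66

set_propeller: D = 2.728 m, P = 2.048 m (p = P/D = 0.750733); state ← (V=0, rpm=0)
throttle_to(6741): rpm ← 6741
set_airspeed(37.52): V ← 37.52 m/s
set_airspeed(61.66): V ← 61.66 m/s
throttle_to(1175): rpm ← 1175
adjust_airspeed(-5.01): V ← 61.66 -5.01 = 56.65 m/s
adjust_throttle(+806): rpm ← 1175 +806 = 1981
throttle_to(10448): rpm ← 10448
final state: V = 56.65 m/s, rpm = 10448 → n = rpm/60 = 174.133333 rev/s
target J* = 0.3102; solve J* = V/(n·D) for n: n = V/(J*·D) = 56.65/(0.3102 × 2.728) = 66.944323 rev/s
rpm = 60·n = 4016.659387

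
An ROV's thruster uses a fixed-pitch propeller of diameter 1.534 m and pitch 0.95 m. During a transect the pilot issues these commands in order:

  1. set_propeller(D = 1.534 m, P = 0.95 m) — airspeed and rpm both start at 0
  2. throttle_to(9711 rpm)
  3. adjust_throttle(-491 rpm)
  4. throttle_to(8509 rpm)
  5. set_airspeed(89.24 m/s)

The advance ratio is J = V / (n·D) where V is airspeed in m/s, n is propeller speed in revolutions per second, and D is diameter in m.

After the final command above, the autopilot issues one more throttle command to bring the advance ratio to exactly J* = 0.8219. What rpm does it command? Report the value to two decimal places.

rpm = 4246.85

set_propeller: D = 1.534 m, P = 0.95 m (p = P/D = 0.619296); state ← (V=0, rpm=0)
throttle_to(9711): rpm ← 9711
adjust_throttle(-491): rpm ← 9711 -491 = 9220
throttle_to(8509): rpm ← 8509
set_airspeed(89.24): V ← 89.24 m/s
final state: V = 89.24 m/s, rpm = 8509 → n = rpm/60 = 141.816667 rev/s
target J* = 0.8219; solve J* = V/(n·D) for n: n = V/(J*·D) = 89.24/(0.8219 × 1.534) = 70.780760 rev/s
rpm = 60·n = 4246.845600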